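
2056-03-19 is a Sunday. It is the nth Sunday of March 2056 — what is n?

3rd

Day 19 falls in week ⌈19/7⌉ of the month.
Days 1–7 hold the 1st Sunday, 8–14 the 2nd, 15–21 the 3rd, 22–28 the 4th, 29–31 the 5th.
19 is in the range for the 3rd.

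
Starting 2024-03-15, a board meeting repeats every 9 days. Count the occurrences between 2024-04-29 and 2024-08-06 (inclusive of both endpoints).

Occurrences land 9·i days after 2024-03-15 for i = 0, 1, 2, …
2024-04-29 is 45 days after the start; 45 ÷ 9 = 5 remainder 0. First occurrence in the window: #6 on 2024-04-29 (5×9 = 45 days in).
2024-08-06 is 144 days after the start; 144 ÷ 9 = 16 remainder 0. Last occurrence in the window: #17 on 2024-08-06.
Occurrences #6 through #17: 12 in total.

12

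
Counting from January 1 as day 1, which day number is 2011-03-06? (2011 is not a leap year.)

Days in months before March: 31 + 28 = 59.
Plus 6 days into March → day 65.

65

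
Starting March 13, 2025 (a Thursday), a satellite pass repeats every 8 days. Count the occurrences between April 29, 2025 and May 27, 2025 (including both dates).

Occurrences land 8·i days after March 13, 2025 for i = 0, 1, 2, …
April 29, 2025 is 47 days after the start; 47 ÷ 8 = 5 remainder 7; since the remainder is 7, round up to i = 6. First occurrence in the window: #7 on April 30, 2025 (6×8 = 48 days in).
May 27, 2025 is 75 days after the start; 75 ÷ 8 = 9 remainder 3. Last occurrence in the window: #10 on May 24, 2025.
Occurrences #7 through #10: 4 in total.

4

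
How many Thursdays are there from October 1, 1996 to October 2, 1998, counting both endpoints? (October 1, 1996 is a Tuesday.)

October 1, 1996 is a Tuesday; the first Thursday on or after it is October 3, 1996 (2 days later).
From October 3, 1996 to October 2, 1998: 89 + 365 + 275 = 729 days (rest of 1996, 1997, to October 2, 1998 in 1998).
729 ÷ 7 = 104 full weeks with remainder 1, so 104 more Thursdays after the first → 105.

105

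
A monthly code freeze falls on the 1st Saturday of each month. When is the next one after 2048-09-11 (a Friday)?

2048-10-03

September 2048 starts on a Tuesday, so its 1st Saturday is 2048-09-05 (4 days in).
That is not after 2048-09-11, so look at October 2048.
October 2048 starts on a Thursday, so its 1st Saturday is 2048-10-03 (2 days in).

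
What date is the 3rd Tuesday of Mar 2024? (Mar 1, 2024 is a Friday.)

Mar 19, 2024

Mar 2024 begins on a Friday, so the first Tuesday is Mar 5 (4 days later).
The 3rd Tuesday is 2 weeks later: 5 + 14 = 19.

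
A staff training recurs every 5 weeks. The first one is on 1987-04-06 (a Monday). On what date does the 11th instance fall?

1988-03-21

The 11th occurrence is 10 intervals after the first: 10 × 35 = 350 days after 1987-04-06.
April has 30 days — 24 days to the end of April leaves 326.
May has 31 days (295 left).
June has 30 days (265 left).
July has 31 days (234 left).
August has 31 days (203 left).
September has 30 days (173 left).
October has 31 days (142 left).
November has 30 days (112 left).
December has 31 days (81 left).
January has 31 days (50 left).
February has 29 days (21 left).
21 days into March → 1988-03-21.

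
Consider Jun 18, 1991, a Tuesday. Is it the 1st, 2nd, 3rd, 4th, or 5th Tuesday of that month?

3rd

Day 18 falls in week ⌈18/7⌉ of the month.
Days 1–7 hold the 1st Tuesday, 8–14 the 2nd, 15–21 the 3rd, 22–28 the 4th, 29–31 the 5th.
18 is in the range for the 3rd.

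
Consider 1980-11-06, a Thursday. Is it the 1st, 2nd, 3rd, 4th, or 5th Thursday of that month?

1st

Day 6 falls in week ⌈6/7⌉ of the month.
Days 1–7 hold the 1st Thursday, 8–14 the 2nd, 15–21 the 3rd, 22–28 the 4th, 29–31 the 5th.
6 is in the range for the 1st.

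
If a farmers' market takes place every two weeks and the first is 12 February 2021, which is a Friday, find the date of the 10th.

18 June 2021

The 10th occurrence is 9 intervals after the first: 9 × 14 = 126 days after 12 February 2021.
February has 28 days — 16 days to the end of February leaves 110.
March has 31 days (79 left).
April has 30 days (49 left).
May has 31 days (18 left).
18 days into June → 18 June 2021.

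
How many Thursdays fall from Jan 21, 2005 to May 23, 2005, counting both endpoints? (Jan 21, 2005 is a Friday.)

17

Jan 21, 2005 is a Friday; the first Thursday on or after it is Jan 27, 2005 (6 days later).
From Jan 27, 2005 to May 23, 2005: 4 + 28 + 31 + 30 + 23 = 116 days (rest of Jan, Feb, Mar, Apr, May).
116 ÷ 7 = 16 full weeks with remainder 4, so 16 more Thursdays after the first → 17.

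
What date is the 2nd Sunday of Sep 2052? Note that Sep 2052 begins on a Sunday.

Sep 8, 2052

Sep 2052 begins on a Sunday, so the first Sunday is Sep 1.
The 2nd Sunday is 1 weeks later: 1 + 7 = 8.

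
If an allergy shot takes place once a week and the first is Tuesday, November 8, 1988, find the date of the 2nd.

The 2nd occurrence is 1 interval after the first: 1 × 7 = 7 days after November 8, 1988.
7 days later is November 15, 1988.

November 15, 1988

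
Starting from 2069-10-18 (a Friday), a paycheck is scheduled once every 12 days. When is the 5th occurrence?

2069-12-05

The 5th occurrence is 4 intervals after the first: 4 × 12 = 48 days after 2069-10-18.
October has 31 days — 13 days to the end of October leaves 35.
November has 30 days (5 left).
5 days into December → 2069-12-05.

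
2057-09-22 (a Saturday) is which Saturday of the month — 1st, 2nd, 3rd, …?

Day 22 falls in week ⌈22/7⌉ of the month.
Days 1–7 hold the 1st Saturday, 8–14 the 2nd, 15–21 the 3rd, 22–28 the 4th, 29–31 the 5th.
22 is in the range for the 4th.

4th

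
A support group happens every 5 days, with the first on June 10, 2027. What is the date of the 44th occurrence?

January 11, 2028

The 44th occurrence is 43 intervals after the first: 43 × 5 = 215 days after June 10, 2027.
June has 30 days — 20 days to the end of June leaves 195.
July has 31 days (164 left).
August has 31 days (133 left).
September has 30 days (103 left).
October has 31 days (72 left).
November has 30 days (42 left).
December has 31 days (11 left).
11 days into January → January 11, 2028.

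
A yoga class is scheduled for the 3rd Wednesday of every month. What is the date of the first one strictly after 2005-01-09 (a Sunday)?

January 2005 starts on a Saturday; its first Wednesday is the 5th, so the 3rd Wednesday is the 19th — 2005-01-19.
2005-01-19 is after 2005-01-09, so that is the next one.

2005-01-19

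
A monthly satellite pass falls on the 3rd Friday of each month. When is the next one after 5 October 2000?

20 October 2000

October 2000 starts on a Sunday; its first Friday is the 6th, so the 3rd Friday is the 20th — 20 October 2000.
20 October 2000 is after 5 October 2000, so that is the next one.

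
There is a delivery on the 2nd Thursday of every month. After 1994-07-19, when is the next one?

1994-08-11

July 1994 starts on a Friday; its first Thursday is the 7th, so the 2nd Thursday is the 14th — 1994-07-14.
That is not after 1994-07-19, so look at August 1994.
August 1994 starts on a Monday; its first Thursday is the 4th, so the 2nd Thursday is the 11th — 1994-08-11.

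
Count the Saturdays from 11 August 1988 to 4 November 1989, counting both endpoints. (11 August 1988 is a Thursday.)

11 August 1988 is a Thursday; the first Saturday on or after it is 13 August 1988 (2 days later).
From 13 August 1988 to 4 November 1989: 140 + 308 = 448 days (rest of 1988, to 4 November 1989 in 1989).
448 ÷ 7 = 64 full weeks with remainder 0, so 64 more Saturdays after the first → 65.

65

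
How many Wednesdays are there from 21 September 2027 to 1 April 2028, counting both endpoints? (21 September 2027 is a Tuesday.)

28

21 September 2027 is a Tuesday; the first Wednesday on or after it is 22 September 2027 (1 day later).
From 22 September 2027 to 1 April 2028: 8 + 31 + 30 + 31 + 31 + 29 + 31 + 1 = 192 days (rest of September, October, November, December, January, February, March, April).
192 ÷ 7 = 27 full weeks with remainder 3, so 27 more Wednesdays after the first → 28.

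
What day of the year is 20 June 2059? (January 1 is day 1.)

171

Days in months before June: 31 + 28 + 31 + 30 + 31 = 151.
Plus 20 days into June → day 171.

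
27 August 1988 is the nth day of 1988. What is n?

Days in months before August: 31 + 29 + 31 + 30 + 31 + 30 + 31 = 213.
Plus 27 days into August → day 240.

240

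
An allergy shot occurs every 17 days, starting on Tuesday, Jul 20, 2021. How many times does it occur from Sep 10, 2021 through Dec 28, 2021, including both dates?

Occurrences land 17·i days after Jul 20, 2021 for i = 0, 1, 2, …
Sep 10, 2021 is 52 days after the start; 52 ÷ 17 = 3 remainder 1; since the remainder is 1, round up to i = 4. First occurrence in the window: #5 on Sep 26, 2021 (4×17 = 68 days in).
Dec 28, 2021 is 161 days after the start; 161 ÷ 17 = 9 remainder 8. Last occurrence in the window: #10 on Dec 20, 2021.
Occurrences #5 through #10: 6 in total.

6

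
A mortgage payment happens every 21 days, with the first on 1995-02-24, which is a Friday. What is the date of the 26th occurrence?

1996-08-02

The 26th occurrence is 25 intervals after the first: 25 × 21 = 525 days after 1995-02-24.
February has 28 days — 4 days to the end of February leaves 521.
From end of February to end of 1995 is 306 days (215 left).
January has 31 days (184 left).
February has 29 days (155 left).
March has 31 days (124 left).
April has 30 days (94 left).
May has 31 days (63 left).
June has 30 days (33 left).
July has 31 days (2 left).
2 days into August → 1996-08-02.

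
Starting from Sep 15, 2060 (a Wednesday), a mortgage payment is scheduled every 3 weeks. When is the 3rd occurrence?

The 3rd occurrence is 2 intervals after the first: 2 × 21 = 42 days after Sep 15, 2060.
Sep has 30 days — 15 days to the end of Sep leaves 27.
27 days into Oct → Oct 27, 2060.

Oct 27, 2060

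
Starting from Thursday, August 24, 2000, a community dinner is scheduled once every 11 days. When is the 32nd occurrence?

July 31, 2001

The 32nd occurrence is 31 intervals after the first: 31 × 11 = 341 days after August 24, 2000.
August has 31 days — 7 days to the end of August leaves 334.
September has 30 days (304 left).
October has 31 days (273 left).
November has 30 days (243 left).
December has 31 days (212 left).
January has 31 days (181 left).
February has 28 days (153 left).
March has 31 days (122 left).
April has 30 days (92 left).
May has 31 days (61 left).
June has 30 days (31 left).
31 days into July → July 31, 2001.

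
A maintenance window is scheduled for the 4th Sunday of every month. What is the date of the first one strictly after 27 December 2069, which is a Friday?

26 January 2070

December 2069 starts on a Sunday; its first Sunday is the 1st, so the 4th Sunday is the 22nd — 22 December 2069.
That is not after 27 December 2069, so look at January 2070.
January 2070 starts on a Wednesday; its first Sunday is the 5th, so the 4th Sunday is the 26th — 26 January 2070.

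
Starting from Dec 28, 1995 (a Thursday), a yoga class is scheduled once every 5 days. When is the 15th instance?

The 15th occurrence is 14 intervals after the first: 14 × 5 = 70 days after Dec 28, 1995.
Dec has 31 days — 3 days to the end of Dec leaves 67.
Jan has 31 days (36 left).
Feb has 29 days (7 left).
7 days into Mar → Mar 7, 1996.

Mar 7, 1996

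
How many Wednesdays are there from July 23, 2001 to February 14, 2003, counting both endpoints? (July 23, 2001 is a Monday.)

July 23, 2001 is a Monday; the first Wednesday on or after it is July 25, 2001 (2 days later).
From July 25, 2001 to February 14, 2003: 159 + 365 + 45 = 569 days (rest of 2001, 2002, to February 14, 2003 in 2003).
569 ÷ 7 = 81 full weeks with remainder 2, so 81 more Wednesdays after the first → 82.

82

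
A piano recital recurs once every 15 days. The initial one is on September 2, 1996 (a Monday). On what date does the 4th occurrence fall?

October 17, 1996

The 4th occurrence is 3 intervals after the first: 3 × 15 = 45 days after September 2, 1996.
September has 30 days — 28 days to the end of September leaves 17.
17 days into October → October 17, 1996.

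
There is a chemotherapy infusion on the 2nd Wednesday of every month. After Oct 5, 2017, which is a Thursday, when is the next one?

Oct 2017 starts on a Sunday; its first Wednesday is the 4th, so the 2nd Wednesday is the 11th — Oct 11, 2017.
Oct 11, 2017 is after Oct 5, 2017, so that is the next one.

Oct 11, 2017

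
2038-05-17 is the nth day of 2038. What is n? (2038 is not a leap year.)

Days in months before May: 31 + 28 + 31 + 30 = 120.
Plus 17 days into May → day 137.

137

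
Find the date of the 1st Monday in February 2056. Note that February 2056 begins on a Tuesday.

February 2056 begins on a Tuesday, so the first Monday is February 7 (6 days later).

2056-02-07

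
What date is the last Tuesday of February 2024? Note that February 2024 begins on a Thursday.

27 February 2024

February 2024 begins on a Thursday, so the first Tuesday is February 6 (5 days later).
February 2024 has 29 days. Adding weeks: 6, 13, 20, 27 — the last one ≤ 29 is the 27th.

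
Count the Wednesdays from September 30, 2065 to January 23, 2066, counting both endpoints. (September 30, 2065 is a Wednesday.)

17

September 30, 2065 is a Wednesday; the first Wednesday on or after it is September 30, 2065.
From September 30, 2065 to January 23, 2066: 0 + 31 + 30 + 31 + 23 = 115 days (rest of September, October, November, December, January).
115 ÷ 7 = 16 full weeks with remainder 3, so 16 more Wednesdays after the first → 17.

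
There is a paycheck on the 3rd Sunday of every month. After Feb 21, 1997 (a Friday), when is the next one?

Mar 16, 1997

Feb 1997 starts on a Saturday; its first Sunday is the 2nd, so the 3rd Sunday is the 16th — Feb 16, 1997.
That is not after Feb 21, 1997, so look at Mar 1997.
Mar 1997 starts on a Saturday; its first Sunday is the 2nd, so the 3rd Sunday is the 16th — Mar 16, 1997.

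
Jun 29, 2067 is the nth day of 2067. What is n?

Days in months before Jun: 31 + 28 + 31 + 30 + 31 = 151.
Plus 29 days into Jun → day 180.

180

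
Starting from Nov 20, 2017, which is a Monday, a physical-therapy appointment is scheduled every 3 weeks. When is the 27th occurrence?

May 20, 2019

The 27th occurrence is 26 intervals after the first: 26 × 21 = 546 days after Nov 20, 2017.
Nov has 30 days — 10 days to the end of Nov leaves 536.
From end of Nov to end of 2017 is 31 days (505 left).
2018 has 365 days (140 left).
Jan has 31 days (109 left).
Feb has 28 days (81 left).
Mar has 31 days (50 left).
Apr has 30 days (20 left).
20 days into May → May 20, 2019.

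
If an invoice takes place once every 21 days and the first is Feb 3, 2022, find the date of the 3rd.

Mar 17, 2022

The 3rd occurrence is 2 intervals after the first: 2 × 21 = 42 days after Feb 3, 2022.
Feb has 28 days — 25 days to the end of Feb leaves 17.
17 days into Mar → Mar 17, 2022.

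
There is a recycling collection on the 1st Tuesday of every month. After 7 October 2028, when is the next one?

7 November 2028

October 2028 starts on a Sunday, so its 1st Tuesday is 3 October 2028 (2 days in).
That is not after 7 October 2028, so look at November 2028.
November 2028 starts on a Wednesday, so its 1st Tuesday is 7 November 2028 (6 days in).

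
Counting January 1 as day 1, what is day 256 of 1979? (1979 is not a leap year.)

January has 31 days (256 − 31 = 225 remain).
February has 28 days (225 − 28 = 197 remain).
March has 31 days (197 − 31 = 166 remain).
April has 30 days (166 − 30 = 136 remain).
May has 31 days (136 − 31 = 105 remain).
June has 30 days (105 − 30 = 75 remain).
July has 31 days (75 − 31 = 44 remain).
August has 31 days (44 − 31 = 13 remain).
13 into September → September 13.

1979-09-13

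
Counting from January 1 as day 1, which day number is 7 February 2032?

Days in months before February: 31 = 31.
Plus 7 days into February → day 38.

38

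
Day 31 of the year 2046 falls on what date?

Jan 31, 2046

31 into Jan → Jan 31.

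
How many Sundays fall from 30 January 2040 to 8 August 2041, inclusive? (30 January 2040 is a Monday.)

79

30 January 2040 is a Monday; the first Sunday on or after it is 5 February 2040 (6 days later).
From 5 February 2040 to 8 August 2041: 330 + 220 = 550 days (rest of 2040, to 8 August 2041 in 2041).
550 ÷ 7 = 78 full weeks with remainder 4, so 78 more Sundays after the first → 79.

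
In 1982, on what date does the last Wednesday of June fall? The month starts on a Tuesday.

June 1982 begins on a Tuesday, so the first Wednesday is June 2 (1 day later).
June 1982 has 30 days. Adding weeks: 2, 9, 16, 23, 30 — the last one ≤ 30 is the 30th.

30 June 1982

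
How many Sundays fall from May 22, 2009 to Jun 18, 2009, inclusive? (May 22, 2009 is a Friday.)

May 22, 2009 is a Friday; the first Sunday on or after it is May 24, 2009 (2 days later).
From May 24, 2009 to Jun 18, 2009: 7 + 18 = 25 days (rest of May, Jun).
25 ÷ 7 = 3 full weeks with remainder 4, so 3 more Sundays after the first → 4.

4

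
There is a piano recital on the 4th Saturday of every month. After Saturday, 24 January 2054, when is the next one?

January 2054 starts on a Thursday; its first Saturday is the 3rd, so the 4th Saturday is the 24th — 24 January 2054.
That is not after 24 January 2054, so look at February 2054.
February 2054 starts on a Sunday; its first Saturday is the 7th, so the 4th Saturday is the 28th — 28 February 2054.

28 February 2054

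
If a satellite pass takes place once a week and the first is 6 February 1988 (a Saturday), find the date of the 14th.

7 May 1988

The 14th occurrence is 13 intervals after the first: 13 × 7 = 91 days after 6 February 1988.
February has 29 days — 23 days to the end of February leaves 68.
March has 31 days (37 left).
April has 30 days (7 left).
7 days into May → 7 May 1988.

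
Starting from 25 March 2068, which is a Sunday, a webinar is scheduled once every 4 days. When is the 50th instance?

The 50th occurrence is 49 intervals after the first: 49 × 4 = 196 days after 25 March 2068.
March has 31 days — 6 days to the end of March leaves 190.
April has 30 days (160 left).
May has 31 days (129 left).
June has 30 days (99 left).
July has 31 days (68 left).
August has 31 days (37 left).
September has 30 days (7 left).
7 days into October → 7 October 2068.

7 October 2068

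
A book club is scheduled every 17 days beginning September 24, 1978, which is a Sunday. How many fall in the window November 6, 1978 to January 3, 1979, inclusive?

Occurrences land 17·i days after September 24, 1978 for i = 0, 1, 2, …
November 6, 1978 is 43 days after the start; 43 ÷ 17 = 2 remainder 9; since the remainder is 9, round up to i = 3. First occurrence in the window: #4 on November 14, 1978 (3×17 = 51 days in).
January 3, 1979 is 101 days after the start; 101 ÷ 17 = 5 remainder 16. Last occurrence in the window: #6 on December 18, 1978.
Occurrences #4 through #6: 3 in total.

3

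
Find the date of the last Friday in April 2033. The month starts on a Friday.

April 29, 2033

April 2033 begins on a Friday, so the first Friday is April 1.
April 2033 has 30 days. Adding weeks: 1, 8, 15, 22, 29 — the last one ≤ 30 is the 29th.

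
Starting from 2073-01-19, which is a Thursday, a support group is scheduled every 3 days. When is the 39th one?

2073-05-13

The 39th occurrence is 38 intervals after the first: 38 × 3 = 114 days after 2073-01-19.
January has 31 days — 12 days to the end of January leaves 102.
February has 28 days (74 left).
March has 31 days (43 left).
April has 30 days (13 left).
13 days into May → 2073-05-13.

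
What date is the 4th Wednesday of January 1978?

25 January 1978

The first Wednesday of January 1978 is January 4.
The 4th Wednesday is 3 weeks later: 4 + 21 = 25.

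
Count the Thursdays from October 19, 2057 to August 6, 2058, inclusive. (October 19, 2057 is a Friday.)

41

October 19, 2057 is a Friday; the first Thursday on or after it is October 25, 2057 (6 days later).
From October 25, 2057 to August 6, 2058: 6 + 30 + 31 + 31 + 28 + 31 + 30 + 31 + 30 + 31 + 6 = 285 days (rest of October, November, December, January, February, March, April, May, June, July, August).
285 ÷ 7 = 40 full weeks with remainder 5, so 40 more Thursdays after the first → 41.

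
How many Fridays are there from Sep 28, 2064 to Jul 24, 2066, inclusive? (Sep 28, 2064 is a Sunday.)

Sep 28, 2064 is a Sunday; the first Friday on or after it is Oct 3, 2064 (5 days later).
From Oct 3, 2064 to Jul 24, 2066: 89 + 365 + 205 = 659 days (rest of 2064, 2065, to Jul 24, 2066 in 2066).
659 ÷ 7 = 94 full weeks with remainder 1, so 94 more Fridays after the first → 95.

95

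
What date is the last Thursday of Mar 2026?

Mar 26, 2026

The first Thursday of Mar 2026 is Mar 5.
Mar 2026 has 31 days. Adding weeks: 5, 12, 19, 26 — the last one ≤ 31 is the 26th.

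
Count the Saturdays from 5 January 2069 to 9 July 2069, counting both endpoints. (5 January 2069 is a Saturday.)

5 January 2069 is a Saturday; the first Saturday on or after it is 5 January 2069.
From 5 January 2069 to 9 July 2069: 26 + 28 + 31 + 30 + 31 + 30 + 9 = 185 days (rest of January, February, March, April, May, June, July).
185 ÷ 7 = 26 full weeks with remainder 3, so 26 more Saturdays after the first → 27.

27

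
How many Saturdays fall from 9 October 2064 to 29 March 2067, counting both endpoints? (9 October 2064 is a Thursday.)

9 October 2064 is a Thursday; the first Saturday on or after it is 11 October 2064 (2 days later).
From 11 October 2064 to 29 March 2067: 81 + 365 + 365 + 88 = 899 days (rest of 2064, 2065, 2066, to 29 March 2067 in 2067).
899 ÷ 7 = 128 full weeks with remainder 3, so 128 more Saturdays after the first → 129.

129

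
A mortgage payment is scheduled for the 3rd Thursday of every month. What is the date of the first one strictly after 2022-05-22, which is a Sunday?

May 2022 starts on a Sunday; its first Thursday is the 5th, so the 3rd Thursday is the 19th — 2022-05-19.
That is not after 2022-05-22, so look at June 2022.
June 2022 starts on a Wednesday; its first Thursday is the 2nd, so the 3rd Thursday is the 16th — 2022-06-16.

2022-06-16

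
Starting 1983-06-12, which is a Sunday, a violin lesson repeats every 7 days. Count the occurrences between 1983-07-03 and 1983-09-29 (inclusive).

13

Occurrences land 7·i days after 1983-06-12 for i = 0, 1, 2, …
1983-07-03 is 21 days after the start; 21 ÷ 7 = 3 remainder 0. First occurrence in the window: #4 on 1983-07-03 (3×7 = 21 days in).
1983-09-29 is 109 days after the start; 109 ÷ 7 = 15 remainder 4. Last occurrence in the window: #16 on 1983-09-25.
Occurrences #4 through #16: 13 in total.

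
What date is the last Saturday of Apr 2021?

Apr 24, 2021

The first Saturday of Apr 2021 is Apr 3.
Apr 2021 has 30 days. Adding weeks: 3, 10, 17, 24 — the last one ≤ 30 is the 24th.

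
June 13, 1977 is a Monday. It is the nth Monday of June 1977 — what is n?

Day 13 falls in week ⌈13/7⌉ of the month.
Days 1–7 hold the 1st Monday, 8–14 the 2nd, 15–21 the 3rd, 22–28 the 4th, 29–31 the 5th.
13 is in the range for the 2nd.

2nd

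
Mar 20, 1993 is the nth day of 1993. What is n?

79

Days in months before Mar: 31 + 28 = 59.
Plus 20 days into Mar → day 79.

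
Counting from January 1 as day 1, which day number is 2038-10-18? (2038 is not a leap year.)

Days in months before October: 31 + 28 + 31 + 30 + 31 + 30 + 31 + 31 + 30 = 273.
Plus 18 days into October → day 291.

291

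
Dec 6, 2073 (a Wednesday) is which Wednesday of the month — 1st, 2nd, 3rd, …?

1st

Day 6 falls in week ⌈6/7⌉ of the month.
Days 1–7 hold the 1st Wednesday, 8–14 the 2nd, 15–21 the 3rd, 22–28 the 4th, 29–31 the 5th.
6 is in the range for the 1st.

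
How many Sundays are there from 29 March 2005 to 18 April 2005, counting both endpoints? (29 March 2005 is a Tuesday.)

29 March 2005 is a Tuesday; the first Sunday on or after it is 3 April 2005 (5 days later).
From 3 April 2005 to 18 April 2005 is 18 − 3 = 15 days.
15 ÷ 7 = 2 full weeks with remainder 1, so 2 more Sundays after the first → 3.

3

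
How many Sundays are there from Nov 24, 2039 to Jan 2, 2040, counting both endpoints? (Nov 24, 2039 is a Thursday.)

6

Nov 24, 2039 is a Thursday; the first Sunday on or after it is Nov 27, 2039 (3 days later).
From Nov 27, 2039 to Jan 2, 2040: 3 + 31 + 2 = 36 days (rest of Nov, Dec, Jan).
36 ÷ 7 = 5 full weeks with remainder 1, so 5 more Sundays after the first → 6.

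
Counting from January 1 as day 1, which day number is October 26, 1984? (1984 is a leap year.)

Days in months before October: 31 + 29 + 31 + 30 + 31 + 30 + 31 + 31 + 30 = 274.
Plus 26 days into October → day 300.

300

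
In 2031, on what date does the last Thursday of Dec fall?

Dec 25, 2031

Dec 2031 begins on a Monday, so the first Thursday is Dec 4 (3 days later).
Dec 2031 has 31 days. Adding weeks: 4, 11, 18, 25 — the last one ≤ 31 is the 25th.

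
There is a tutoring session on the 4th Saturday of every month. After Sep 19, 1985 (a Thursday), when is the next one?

Sep 1985 starts on a Sunday; its first Saturday is the 7th, so the 4th Saturday is the 28th — Sep 28, 1985.
Sep 28, 1985 is after Sep 19, 1985, so that is the next one.

Sep 28, 1985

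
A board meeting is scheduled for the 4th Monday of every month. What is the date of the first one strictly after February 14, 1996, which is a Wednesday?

February 26, 1996

February 1996 starts on a Thursday; its first Monday is the 5th, so the 4th Monday is the 26th — February 26, 1996.
February 26, 1996 is after February 14, 1996, so that is the next one.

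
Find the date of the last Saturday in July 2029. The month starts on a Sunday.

July 28, 2029

July 2029 begins on a Sunday, so the first Saturday is July 7 (6 days later).
July 2029 has 31 days. Adding weeks: 7, 14, 21, 28 — the last one ≤ 31 is the 28th.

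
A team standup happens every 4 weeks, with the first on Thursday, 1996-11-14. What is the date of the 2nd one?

The 2nd occurrence is 1 interval after the first: 1 × 28 = 28 days after 1996-11-14.
November has 30 days — 16 days to the end of November leaves 12.
12 days into December → 1996-12-12.

1996-12-12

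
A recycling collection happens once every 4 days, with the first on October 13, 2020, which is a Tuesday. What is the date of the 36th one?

The 36th occurrence is 35 intervals after the first: 35 × 4 = 140 days after October 13, 2020.
October has 31 days — 18 days to the end of October leaves 122.
November has 30 days (92 left).
December has 31 days (61 left).
January has 31 days (30 left).
February has 28 days (2 left).
2 days into March → March 2, 2021.

March 2, 2021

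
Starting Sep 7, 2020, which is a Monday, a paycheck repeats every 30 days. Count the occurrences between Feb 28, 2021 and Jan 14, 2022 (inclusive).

11

Occurrences land 30·i days after Sep 7, 2020 for i = 0, 1, 2, …
Feb 28, 2021 is 174 days after the start; 174 ÷ 30 = 5 remainder 24; since the remainder is 24, round up to i = 6. First occurrence in the window: #7 on Mar 6, 2021 (6×30 = 180 days in).
Jan 14, 2022 is 494 days after the start; 494 ÷ 30 = 16 remainder 14. Last occurrence in the window: #17 on Dec 31, 2021.
Occurrences #7 through #17: 11 in total.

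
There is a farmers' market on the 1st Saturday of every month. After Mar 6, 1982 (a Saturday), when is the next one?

Mar 1982 starts on a Monday, so its 1st Saturday is Mar 6, 1982 (5 days in).
That is not after Mar 6, 1982, so look at Apr 1982.
Apr 1982 starts on a Thursday, so its 1st Saturday is Apr 3, 1982 (2 days in).

Apr 3, 1982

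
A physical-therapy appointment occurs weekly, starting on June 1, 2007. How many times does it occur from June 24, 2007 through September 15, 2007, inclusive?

Occurrences land 7·i days after June 1, 2007 for i = 0, 1, 2, …
June 24, 2007 is 23 days after the start; 23 ÷ 7 = 3 remainder 2; since the remainder is 2, round up to i = 4. First occurrence in the window: #5 on June 29, 2007 (4×7 = 28 days in).
September 15, 2007 is 106 days after the start; 106 ÷ 7 = 15 remainder 1. Last occurrence in the window: #16 on September 14, 2007.
Occurrences #5 through #16: 12 in total.

12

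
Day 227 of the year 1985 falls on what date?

Aug 15, 1985

Jan has 31 days (227 − 31 = 196 remain).
Feb has 28 days (196 − 28 = 168 remain).
Mar has 31 days (168 − 31 = 137 remain).
Apr has 30 days (137 − 30 = 107 remain).
May has 31 days (107 − 31 = 76 remain).
Jun has 30 days (76 − 30 = 46 remain).
Jul has 31 days (46 − 31 = 15 remain).
15 into Aug → Aug 15.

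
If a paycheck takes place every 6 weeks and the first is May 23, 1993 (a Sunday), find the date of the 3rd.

The 3rd occurrence is 2 intervals after the first: 2 × 42 = 84 days after May 23, 1993.
May has 31 days — 8 days to the end of May leaves 76.
Jun has 30 days (46 left).
Jul has 31 days (15 left).
15 days into Aug → Aug 15, 1993.

Aug 15, 1993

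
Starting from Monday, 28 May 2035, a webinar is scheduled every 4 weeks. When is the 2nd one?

The 2nd occurrence is 1 interval after the first: 1 × 28 = 28 days after 28 May 2035.
May has 31 days — 3 days to the end of May leaves 25.
25 days into June → 25 June 2035.

25 June 2035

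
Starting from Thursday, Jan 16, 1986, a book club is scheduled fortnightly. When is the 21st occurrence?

Oct 23, 1986

The 21st occurrence is 20 intervals after the first: 20 × 14 = 280 days after Jan 16, 1986.
Jan has 31 days — 15 days to the end of Jan leaves 265.
Feb has 28 days (237 left).
Mar has 31 days (206 left).
Apr has 30 days (176 left).
May has 31 days (145 left).
Jun has 30 days (115 left).
Jul has 31 days (84 left).
Aug has 31 days (53 left).
Sep has 30 days (23 left).
23 days into Oct → Oct 23, 1986.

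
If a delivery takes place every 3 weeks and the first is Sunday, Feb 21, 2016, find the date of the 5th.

The 5th occurrence is 4 intervals after the first: 4 × 21 = 84 days after Feb 21, 2016.
Feb has 29 days — 8 days to the end of Feb leaves 76.
Mar has 31 days (45 left).
Apr has 30 days (15 left).
15 days into May → May 15, 2016.

May 15, 2016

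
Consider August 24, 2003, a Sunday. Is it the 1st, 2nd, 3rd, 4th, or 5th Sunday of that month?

4th

Day 24 falls in week ⌈24/7⌉ of the month.
Days 1–7 hold the 1st Sunday, 8–14 the 2nd, 15–21 the 3rd, 22–28 the 4th, 29–31 the 5th.
24 is in the range for the 4th.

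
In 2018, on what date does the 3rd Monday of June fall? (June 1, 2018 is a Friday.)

2018-06-18

June 2018 begins on a Friday, so the first Monday is June 4 (3 days later).
The 3rd Monday is 2 weeks later: 4 + 14 = 18.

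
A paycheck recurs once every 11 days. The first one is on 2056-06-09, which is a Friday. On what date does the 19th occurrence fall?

The 19th occurrence is 18 intervals after the first: 18 × 11 = 198 days after 2056-06-09.
June has 30 days — 21 days to the end of June leaves 177.
July has 31 days (146 left).
August has 31 days (115 left).
September has 30 days (85 left).
October has 31 days (54 left).
November has 30 days (24 left).
24 days into December → 2056-12-24.

2056-12-24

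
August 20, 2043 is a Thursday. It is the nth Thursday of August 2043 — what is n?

Day 20 falls in week ⌈20/7⌉ of the month.
Days 1–7 hold the 1st Thursday, 8–14 the 2nd, 15–21 the 3rd, 22–28 the 4th, 29–31 the 5th.
20 is in the range for the 3rd.

3rd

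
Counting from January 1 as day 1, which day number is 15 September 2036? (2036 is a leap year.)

Days in months before September: 31 + 29 + 31 + 30 + 31 + 30 + 31 + 31 = 244.
Plus 15 days into September → day 259.

259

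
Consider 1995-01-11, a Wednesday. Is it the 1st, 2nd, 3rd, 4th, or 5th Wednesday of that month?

Day 11 falls in week ⌈11/7⌉ of the month.
Days 1–7 hold the 1st Wednesday, 8–14 the 2nd, 15–21 the 3rd, 22–28 the 4th, 29–31 the 5th.
11 is in the range for the 2nd.

2nd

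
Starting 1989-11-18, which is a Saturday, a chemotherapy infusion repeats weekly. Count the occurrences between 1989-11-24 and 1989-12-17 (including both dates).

Occurrences land 7·i days after 1989-11-18 for i = 0, 1, 2, …
1989-11-24 is 6 days after the start; 6 ÷ 7 = 0 remainder 6; since the remainder is 6, round up to i = 1. First occurrence in the window: #2 on 1989-11-25 (1×7 = 7 days in).
1989-12-17 is 29 days after the start; 29 ÷ 7 = 4 remainder 1. Last occurrence in the window: #5 on 1989-12-16.
Occurrences #2 through #5: 4 in total.

4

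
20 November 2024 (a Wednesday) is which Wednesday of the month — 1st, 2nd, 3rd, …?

Day 20 falls in week ⌈20/7⌉ of the month.
Days 1–7 hold the 1st Wednesday, 8–14 the 2nd, 15–21 the 3rd, 22–28 the 4th, 29–31 the 5th.
20 is in the range for the 3rd.

3rd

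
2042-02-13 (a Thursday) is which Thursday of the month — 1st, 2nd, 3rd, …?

2nd

Day 13 falls in week ⌈13/7⌉ of the month.
Days 1–7 hold the 1st Thursday, 8–14 the 2nd, 15–21 the 3rd, 22–28 the 4th, 29–31 the 5th.
13 is in the range for the 2nd.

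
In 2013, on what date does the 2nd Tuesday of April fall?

The first Tuesday of April 2013 is April 2.
The 2nd Tuesday is 1 weeks later: 2 + 7 = 9.

2013-04-09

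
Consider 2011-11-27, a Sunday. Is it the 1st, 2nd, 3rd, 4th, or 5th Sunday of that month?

4th

Day 27 falls in week ⌈27/7⌉ of the month.
Days 1–7 hold the 1st Sunday, 8–14 the 2nd, 15–21 the 3rd, 22–28 the 4th, 29–31 the 5th.
27 is in the range for the 4th.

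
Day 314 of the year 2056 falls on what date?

9 November 2056

January has 31 days (314 − 31 = 283 remain).
February has 29 days (283 − 29 = 254 remain).
March has 31 days (254 − 31 = 223 remain).
April has 30 days (223 − 30 = 193 remain).
May has 31 days (193 − 31 = 162 remain).
June has 30 days (162 − 30 = 132 remain).
July has 31 days (132 − 31 = 101 remain).
August has 31 days (101 − 31 = 70 remain).
September has 30 days (70 − 30 = 40 remain).
October has 31 days (40 − 31 = 9 remain).
9 into November → November 9.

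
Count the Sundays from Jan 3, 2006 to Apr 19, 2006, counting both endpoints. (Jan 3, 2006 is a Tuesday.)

Jan 3, 2006 is a Tuesday; the first Sunday on or after it is Jan 8, 2006 (5 days later).
From Jan 8, 2006 to Apr 19, 2006: 23 + 28 + 31 + 19 = 101 days (rest of Jan, Feb, Mar, Apr).
101 ÷ 7 = 14 full weeks with remainder 3, so 14 more Sundays after the first → 15.

15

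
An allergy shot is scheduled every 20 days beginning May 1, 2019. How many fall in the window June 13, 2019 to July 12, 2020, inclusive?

Occurrences land 20·i days after May 1, 2019 for i = 0, 1, 2, …
June 13, 2019 is 43 days after the start; 43 ÷ 20 = 2 remainder 3; since the remainder is 3, round up to i = 3. First occurrence in the window: #4 on June 30, 2019 (3×20 = 60 days in).
July 12, 2020 is 438 days after the start; 438 ÷ 20 = 21 remainder 18. Last occurrence in the window: #22 on June 24, 2020.
Occurrences #4 through #22: 19 in total.

19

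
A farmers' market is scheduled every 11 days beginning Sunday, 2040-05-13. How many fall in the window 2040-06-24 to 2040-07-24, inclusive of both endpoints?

3

Occurrences land 11·i days after 2040-05-13 for i = 0, 1, 2, …
2040-06-24 is 42 days after the start; 42 ÷ 11 = 3 remainder 9; since the remainder is 9, round up to i = 4. First occurrence in the window: #5 on 2040-06-26 (4×11 = 44 days in).
2040-07-24 is 72 days after the start; 72 ÷ 11 = 6 remainder 6. Last occurrence in the window: #7 on 2040-07-18.
Occurrences #5 through #7: 3 in total.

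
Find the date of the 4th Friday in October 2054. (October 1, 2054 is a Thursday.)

October 2054 begins on a Thursday, so the first Friday is October 2 (1 day later).
The 4th Friday is 3 weeks later: 2 + 21 = 23.

October 23, 2054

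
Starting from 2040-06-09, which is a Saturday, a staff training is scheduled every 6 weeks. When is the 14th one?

The 14th occurrence is 13 intervals after the first: 13 × 42 = 546 days after 2040-06-09.
June has 30 days — 21 days to the end of June leaves 525.
From end of June to end of 2040 is 184 days (341 left).
January has 31 days (310 left).
February has 28 days (282 left).
March has 31 days (251 left).
April has 30 days (221 left).
May has 31 days (190 left).
June has 30 days (160 left).
July has 31 days (129 left).
August has 31 days (98 left).
September has 30 days (68 left).
October has 31 days (37 left).
November has 30 days (7 left).
7 days into December → 2041-12-07.

2041-12-07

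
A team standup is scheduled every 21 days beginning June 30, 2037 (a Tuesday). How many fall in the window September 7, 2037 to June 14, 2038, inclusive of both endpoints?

Occurrences land 21·i days after June 30, 2037 for i = 0, 1, 2, …
September 7, 2037 is 69 days after the start; 69 ÷ 21 = 3 remainder 6; since the remainder is 6, round up to i = 4. First occurrence in the window: #5 on September 22, 2037 (4×21 = 84 days in).
June 14, 2038 is 349 days after the start; 349 ÷ 21 = 16 remainder 13. Last occurrence in the window: #17 on June 1, 2038.
Occurrences #5 through #17: 13 in total.

13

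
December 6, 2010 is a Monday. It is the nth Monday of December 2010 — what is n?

Day 6 falls in week ⌈6/7⌉ of the month.
Days 1–7 hold the 1st Monday, 8–14 the 2nd, 15–21 the 3rd, 22–28 the 4th, 29–31 the 5th.
6 is in the range for the 1st.

1st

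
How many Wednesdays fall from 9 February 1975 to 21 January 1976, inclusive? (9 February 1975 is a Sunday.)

50

9 February 1975 is a Sunday; the first Wednesday on or after it is 12 February 1975 (3 days later).
From 12 February 1975 to 21 January 1976: 322 + 21 = 343 days (rest of 1975, to 21 January 1976 in 1976).
343 ÷ 7 = 49 full weeks with remainder 0, so 49 more Wednesdays after the first → 50.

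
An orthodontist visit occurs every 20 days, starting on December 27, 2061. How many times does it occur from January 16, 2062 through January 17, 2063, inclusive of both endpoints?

Occurrences land 20·i days after December 27, 2061 for i = 0, 1, 2, …
January 16, 2062 is 20 days after the start; 20 ÷ 20 = 1 remainder 0. First occurrence in the window: #2 on January 16, 2062 (1×20 = 20 days in).
January 17, 2063 is 386 days after the start; 386 ÷ 20 = 19 remainder 6. Last occurrence in the window: #20 on January 11, 2063.
Occurrences #2 through #20: 19 in total.

19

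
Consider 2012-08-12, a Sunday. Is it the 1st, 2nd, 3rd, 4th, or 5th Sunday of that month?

2nd

Day 12 falls in week ⌈12/7⌉ of the month.
Days 1–7 hold the 1st Sunday, 8–14 the 2nd, 15–21 the 3rd, 22–28 the 4th, 29–31 the 5th.
12 is in the range for the 2nd.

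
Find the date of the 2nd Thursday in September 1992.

10 September 1992

September 1992 begins on a Tuesday, so the first Thursday is September 3 (2 days later).
The 2nd Thursday is 1 weeks later: 3 + 7 = 10.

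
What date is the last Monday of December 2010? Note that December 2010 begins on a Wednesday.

27 December 2010

December 2010 begins on a Wednesday, so the first Monday is December 6 (5 days later).
December 2010 has 31 days. Adding weeks: 6, 13, 20, 27 — the last one ≤ 31 is the 27th.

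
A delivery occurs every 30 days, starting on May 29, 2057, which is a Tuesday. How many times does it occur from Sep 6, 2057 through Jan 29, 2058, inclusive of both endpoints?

5

Occurrences land 30·i days after May 29, 2057 for i = 0, 1, 2, …
Sep 6, 2057 is 100 days after the start; 100 ÷ 30 = 3 remainder 10; since the remainder is 10, round up to i = 4. First occurrence in the window: #5 on Sep 26, 2057 (4×30 = 120 days in).
Jan 29, 2058 is 245 days after the start; 245 ÷ 30 = 8 remainder 5. Last occurrence in the window: #9 on Jan 24, 2058.
Occurrences #5 through #9: 5 in total.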